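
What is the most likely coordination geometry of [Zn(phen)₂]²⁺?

Ligand charges: 1,10-phenanthroline is neutral. With an overall charge of +2 the zinc centre must be in the +2 oxidation state.
Zinc is a group-12 element; Zn(II) is therefore d¹⁰.
Counting donor atoms: 2×1,10-phenanthroline (bidentate) → 4 donors. Coordination number = 4.
A d¹⁰ ion has no crystal-field stabilisation preference between square planar and tetrahedral, so four ligands adopt the sterically favoured tetrahedral geometry.

tetrahedral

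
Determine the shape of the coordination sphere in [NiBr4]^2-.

Summing ligand charges against the −2 overall charge gives an oxidation state of +2 for nickel.
Nickel is a group-10 element; Ni(II) is therefore d⁸.
Coordination number: 4.
Bromide is a weak-field ligand.
With weak-field ligands the CFSE gain from square planar is small, so a 3d d⁸ ion takes the sterically preferred tetrahedral geometry.

tetrahedral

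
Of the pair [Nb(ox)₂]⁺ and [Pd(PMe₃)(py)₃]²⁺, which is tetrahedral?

For [Nb(ox)₂]⁺: Summing ligand charges against the +1 overall charge gives an oxidation state of +5 for niobium. Niobium is a group-5 element; Nb(V) is therefore d⁰. A d⁰ ion has no crystal-field stabilisation preference between square planar and tetrahedral, so four ligands adopt the sterically favoured tetrahedral geometry. → tetrahedral.
For [Pd(PMe₃)(py)₃]²⁺: Summing ligand charges against the +2 overall charge gives an oxidation state of +2 for palladium. Pd sits in group 10, so the d-electron count is 10 − 2 = 8. A 4d d⁸ ion has a large crystal-field splitting; square planar leaves the high-energy d_{x²−y²} orbital empty and maximises CFSE. → square planar.

[Nb(ox)₂]⁺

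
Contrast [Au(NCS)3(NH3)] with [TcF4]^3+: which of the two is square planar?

For [Au(NCS)3(NH3)]: Summing ligand charges against the 0 overall charge gives an oxidation state of +3 for gold. Au sits in group 11, so the d-electron count is 11 − 3 = 8. A 5d d⁸ ion has a large crystal-field splitting; square planar leaves the high-energy d_{x²−y²} orbital empty and maximises CFSE. → square planar.
For [TcF4]^3+: Each fluoride is −1; balancing the +3 overall charge requires Tc(VII). Technetium is a group-7 element; Tc(VII) is therefore d⁰. A d⁰ ion has no crystal-field stabilisation preference between square planar and tetrahedral, so four ligands adopt the sterically favoured tetrahedral geometry. → tetrahedral.

[Au(NCS)3(NH3)]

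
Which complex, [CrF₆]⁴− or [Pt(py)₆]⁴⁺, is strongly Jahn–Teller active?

[CrF₆]⁴−: Summing ligand charges against the −4 overall charge gives an oxidation state of +2 for chromium. Group 6 minus oxidation state 2 gives a d⁴ configuration. Fluoride is a weak-field ligand for a first-row metal, so the complex is high-spin. The t₂g³e_g¹ (high-spin) configuration has an unevenly filled e_g set; the Jahn–Teller theorem predicts a tetragonal distortion (typically axial elongation) to lift the degeneracy.
[Pt(py)₆]⁴⁺: Pyridine is neutral; balancing the +4 overall charge requires Pt(IV). Group 10 minus oxidation state 4 gives a d⁶ configuration. A 5d ion has a large Δₒ and is invariably low-spin. The d⁶ configuration leaves the e_g set evenly filled (or empty) — no strong Jahn–Teller driving force.

[CrF₆]⁴−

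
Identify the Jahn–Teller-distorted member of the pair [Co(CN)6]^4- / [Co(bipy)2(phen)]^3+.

[Co(CN)6]^4-: Each cyanide is −1; balancing the −4 overall charge requires Co(II). Group 9 minus oxidation state 2 gives a d⁷ configuration. Cyanide is a strong-field ligand (high in the spectrochemical series) for a first-row metal, so the complex is low-spin. The t₂g⁶e_g¹ (low-spin) configuration has an unevenly filled e_g set; the Jahn–Teller theorem predicts a tetragonal distortion (typically axial elongation) to lift the degeneracy.
[Co(bipy)2(phen)]^3+: Summing ligand charges against the +3 overall charge gives an oxidation state of +3 for cobalt. Group 9 minus oxidation state 3 gives a d⁶ configuration. Co(III) has an exceptionally large octahedral splitting and is low-spin with essentially every ligand except fluoride. The d⁶ configuration leaves the e_g set evenly filled (or empty) — no strong Jahn–Teller driving force.

[Co(CN)6]^4-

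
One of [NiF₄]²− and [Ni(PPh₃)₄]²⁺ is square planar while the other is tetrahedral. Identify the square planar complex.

For [NiF₄]²−: Each fluoride is −1; balancing the −2 overall charge requires Ni(II). Nickel is a group-10 element; Ni(II) is therefore d⁸. Fluoride is a weak-field ligand. With weak-field ligands the CFSE gain from square planar is small, so a 3d d⁸ ion takes the sterically preferred tetrahedral geometry. → tetrahedral.
For [Ni(PPh₃)₄]²⁺: Ligand charges: triphenylphosphine is neutral. With an overall charge of +2 the nickel centre must be in the +2 oxidation state. Group 10 minus oxidation state 2 gives a d⁸ configuration. Triphenylphosphine is a strong-field ligand (high in the spectrochemical series). A 3d d⁸ ion with strong-field ligands gains enough CFSE to favour square planar over tetrahedral. → square planar.

[Ni(PPh₃)₄]²⁺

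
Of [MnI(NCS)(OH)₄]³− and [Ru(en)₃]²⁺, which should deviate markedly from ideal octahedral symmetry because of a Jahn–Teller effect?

[MnI(NCS)(OH)₄]³−

[MnI(NCS)(OH)₄]³−: Each iodide is −1; each isothiocyanate is −1; each hydroxide is −1; balancing the −3 overall charge requires Mn(III). Group 7 minus oxidation state 3 gives a d⁴ configuration. Hydroxide, iodide, and isothiocyanate are weak-field ligands for a first-row metal, so the complex is high-spin. The t₂g³e_g¹ (high-spin) configuration has an unevenly filled e_g set; the Jahn–Teller theorem predicts a tetragonal distortion (typically axial elongation) to lift the degeneracy.
[Ru(en)₃]²⁺: Ligand charges: ethylenediamine is neutral. With an overall charge of +2 the ruthenium centre must be in the +2 oxidation state. Group 8 minus oxidation state 2 gives a d⁶ configuration. A 4d ion has a large Δₒ and is invariably low-spin. The d⁶ configuration leaves the e_g set evenly filled (or empty) — no strong Jahn–Teller driving force.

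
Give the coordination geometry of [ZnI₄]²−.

tetrahedral

Each iodide is −1; balancing the −2 overall charge requires Zn(II).
Group 12 minus oxidation state 2 gives a d¹⁰ configuration.
Coordination number: 4.
A d¹⁰ ion has no crystal-field stabilisation preference between square planar and tetrahedral, so four ligands adopt the sterically favoured tetrahedral geometry.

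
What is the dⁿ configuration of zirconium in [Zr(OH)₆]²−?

d0

Ligand charges: each hydroxide is −1. With an overall charge of −2 the zirconium centre must be in the +4 oxidation state.
Zirconium is a group-4 element; Zr(IV) is therefore d⁰.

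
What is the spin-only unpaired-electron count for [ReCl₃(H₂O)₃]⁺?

3

Summing ligand charges against the +1 overall charge gives an oxidation state of +4 for rhenium.
Re sits in group 7, so the d-electron count is 7 − 4 = 3.
In an octahedral field the d³ configuration is t₂g³e_g⁰ (only one arrangement possible), giving 3 unpaired electrons.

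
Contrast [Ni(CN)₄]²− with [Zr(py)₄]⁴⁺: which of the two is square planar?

For [Ni(CN)₄]²−: Each cyanide is −1; balancing the −2 overall charge requires Ni(II). Nickel is a group-10 element; Ni(II) is therefore d⁸. Cyanide is a strong-field ligand (high in the spectrochemical series). A 3d d⁸ ion with strong-field ligands gains enough CFSE to favour square planar over tetrahedral. → square planar.
For [Zr(py)₄]⁴⁺: Summing ligand charges against the +4 overall charge gives an oxidation state of +4 for zirconium. Zirconium is a group-4 element; Zr(IV) is therefore d⁰. A d⁰ ion has no crystal-field stabilisation preference between square planar and tetrahedral, so four ligands adopt the sterically favoured tetrahedral geometry. → tetrahedral.

[Ni(CN)₄]²−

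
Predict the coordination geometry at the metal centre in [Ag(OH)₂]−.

Each hydroxide is −1; balancing the −1 overall charge requires Ag(I).
Ag sits in group 11, so the d-electron count is 11 − 1 = 10.
With 2 monodentate ligands the coordination number is 2.
A d¹⁰ ion with only two ligands adopts a linear arrangement (sp hybridisation; no CFSE preference).

linear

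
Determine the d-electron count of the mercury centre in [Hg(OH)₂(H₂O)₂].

Ligand charges: each hydroxide is −1; water is neutral. With an overall charge of 0 the mercury centre must be in the +2 oxidation state.
Hg sits in group 12, so the d-electron count is 12 − 2 = 10.

d10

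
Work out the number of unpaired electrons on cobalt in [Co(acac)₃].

0 unpaired electrons

Summing ligand charges against the 0 overall charge gives an oxidation state of +3 for cobalt.
Co sits in group 9, so the d-electron count is 9 − 3 = 6.
Counting donor atoms: 3×acetylacetonate (bidentate) → 6 donors. Coordination number = 6.
The spin state decides the count: Co(III) has an exceptionally large octahedral splitting and is low-spin with essentially every ligand except fluoride.
An octahedral low-spin d⁶ ion is t₂g⁶e_g⁰, giving 0 unpaired electrons.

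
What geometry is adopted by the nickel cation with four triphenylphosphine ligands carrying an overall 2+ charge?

square planar

Ligand charges: triphenylphosphine is neutral. With an overall charge of +2 the nickel centre must be in the +2 oxidation state.
Ni sits in group 10, so the d-electron count is 10 − 2 = 8.
Coordination number: 4.
Triphenylphosphine is a strong-field ligand (high in the spectrochemical series).
A 3d d⁸ ion with strong-field ligands gains enough CFSE to favour square planar over tetrahedral.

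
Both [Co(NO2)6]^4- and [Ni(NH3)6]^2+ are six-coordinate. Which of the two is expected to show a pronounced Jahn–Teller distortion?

[Co(NO2)6]^4-

[Co(NO2)6]^4-: Ligand charges: each nitro (N-bound nitrite) is −1. With an overall charge of −4 the cobalt centre must be in the +2 oxidation state. Cobalt is a group-9 element; Co(II) is therefore d⁷. Nitro (N-bound nitrite) is a strong-field ligand (high in the spectrochemical series) for a first-row metal, so the complex is low-spin. The t₂g⁶e_g¹ (low-spin) configuration has an unevenly filled e_g set; the Jahn–Teller theorem predicts a tetragonal distortion (typically axial elongation) to lift the degeneracy.
[Ni(NH3)6]^2+: Summing ligand charges against the +2 overall charge gives an oxidation state of +2 for nickel. Nickel is a group-10 element; Ni(II) is therefore d⁸. The d⁸ configuration leaves the e_g set evenly filled (or empty) — no strong Jahn–Teller driving force.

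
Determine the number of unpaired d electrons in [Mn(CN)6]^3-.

Ligand charges: each cyanide is −1. With an overall charge of −3 the manganese centre must be in the +3 oxidation state.
Group 7 minus oxidation state 3 gives a d⁴ configuration.
The spin state decides the count: Cyanide is a strong-field ligand (high in the spectrochemical series) for a first-row metal, so the complex is low-spin.
An octahedral low-spin d⁴ ion is t₂g⁴e_g⁰, giving 2 unpaired electrons.

2 unpaired electrons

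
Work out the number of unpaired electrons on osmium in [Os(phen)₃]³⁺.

1,10-phenanthroline is neutral; balancing the +3 overall charge requires Os(III).
Os sits in group 8, so the d-electron count is 8 − 3 = 5.
Counting donor atoms: 3×1,10-phenanthroline (bidentate) → 6 donors. Coordination number = 6.
The spin state decides the count: a 5d ion has a large Δₒ and is invariably low-spin.
An octahedral low-spin d⁵ ion is t₂g⁵e_g⁰, giving 1 unpaired electron.

1 unpaired electron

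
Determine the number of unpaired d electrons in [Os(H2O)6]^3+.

1 unpaired electron

Ligand charges: water is neutral. With an overall charge of +3 the osmium centre must be in the +3 oxidation state.
Os sits in group 8, so the d-electron count is 8 − 3 = 5.
The spin state decides the count: a 5d ion has a large Δₒ and is invariably low-spin.
An octahedral low-spin d⁵ ion is t₂g⁵e_g⁰, giving 1 unpaired electron.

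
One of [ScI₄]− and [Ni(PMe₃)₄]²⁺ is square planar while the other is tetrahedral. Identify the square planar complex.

For [ScI₄]−: Ligand charges: each iodide is −1. With an overall charge of −1 the scandium centre must be in the +3 oxidation state. Scandium is a group-3 element; Sc(III) is therefore d⁰. A d⁰ ion has no crystal-field stabilisation preference between square planar and tetrahedral, so four ligands adopt the sterically favoured tetrahedral geometry. → tetrahedral.
For [Ni(PMe₃)₄]²⁺: Ligand charges: trimethylphosphine is neutral. With an overall charge of +2 the nickel centre must be in the +2 oxidation state. Group 10 minus oxidation state 2 gives a d⁸ configuration. Trimethylphosphine is a strong-field ligand (high in the spectrochemical series). A 3d d⁸ ion with strong-field ligands gains enough CFSE to favour square planar over tetrahedral. → square planar.

[Ni(PMe₃)₄]²⁺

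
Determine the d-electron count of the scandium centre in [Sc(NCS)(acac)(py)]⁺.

Summing ligand charges against the +1 overall charge gives an oxidation state of +3 for scandium.
Group 3 minus oxidation state 3 gives a d⁰ configuration.

d⁰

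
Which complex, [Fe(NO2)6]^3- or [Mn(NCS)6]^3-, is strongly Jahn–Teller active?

[Fe(NO2)6]^3-: Each nitro (N-bound nitrite) is −1; balancing the −3 overall charge requires Fe(III). Group 8 minus oxidation state 3 gives a d⁵ configuration. Nitro (N-bound nitrite) is a strong-field ligand (high in the spectrochemical series) for a first-row metal, so the complex is low-spin. The d⁵ configuration leaves the e_g set evenly filled (or empty) — no strong Jahn–Teller driving force.
[Mn(NCS)6]^3-: Each isothiocyanate is −1; balancing the −3 overall charge requires Mn(III). Group 7 minus oxidation state 3 gives a d⁴ configuration. Isothiocyanate is a weak-field ligand for a first-row metal, so the complex is high-spin. The t₂g³e_g¹ (high-spin) configuration has an unevenly filled e_g set; the Jahn–Teller theorem predicts a tetragonal distortion (typically axial elongation) to lift the degeneracy.

[Mn(NCS)6]^3-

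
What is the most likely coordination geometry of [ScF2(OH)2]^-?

Ligand charges: each fluoride is −1; each hydroxide is −1. With an overall charge of −1 the scandium centre must be in the +3 oxidation state.
Scandium is a group-3 element; Sc(III) is therefore d⁰.
With 4 monodentate ligands the coordination number is 4.
A d⁰ ion has no crystal-field stabilisation preference between square planar and tetrahedral, so four ligands adopt the sterically favoured tetrahedral geometry.

tetrahedral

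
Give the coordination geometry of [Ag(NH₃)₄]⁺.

tetrahedral

Ligand charges: ammonia is neutral. With an overall charge of +1 the silver centre must be in the +1 oxidation state.
Group 11 minus oxidation state 1 gives a d¹⁰ configuration.
With 4 monodentate ligands the coordination number is 4.
A d¹⁰ ion has no crystal-field stabilisation preference between square planar and tetrahedral, so four ligands adopt the sterically favoured tetrahedral geometry.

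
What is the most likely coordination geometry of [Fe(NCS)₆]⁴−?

octahedral

Summing ligand charges against the −4 overall charge gives an oxidation state of +2 for iron.
Iron is a group-8 element; Fe(II) is therefore d⁶.
Coordination number: 6.
Six donors around a single metal centre give an octahedral coordination sphere.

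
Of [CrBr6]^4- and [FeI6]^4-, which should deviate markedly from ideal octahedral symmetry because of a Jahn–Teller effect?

[CrBr6]^4-

[CrBr6]^4-: Ligand charges: each bromide is −1. With an overall charge of −4 the chromium centre must be in the +2 oxidation state. Cr sits in group 6, so the d-electron count is 6 − 2 = 4. Bromide is a weak-field ligand for a first-row metal, so the complex is high-spin. The t₂g³e_g¹ (high-spin) configuration has an unevenly filled e_g set; the Jahn–Teller theorem predicts a tetragonal distortion (typically axial elongation) to lift the degeneracy.
[FeI6]^4-: Summing ligand charges against the −4 overall charge gives an oxidation state of +2 for iron. Iron is a group-8 element; Fe(II) is therefore d⁶. Iodide is a weak-field ligand for a first-row metal, so the complex is high-spin. The d⁶ configuration leaves the e_g set evenly filled (or empty) — no strong Jahn–Teller driving force.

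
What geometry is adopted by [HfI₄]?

Summing ligand charges against the 0 overall charge gives an oxidation state of +4 for hafnium.
Hafnium is a group-4 element; Hf(IV) is therefore d⁰.
With 4 monodentate ligands the coordination number is 4.
A d⁰ ion has no crystal-field stabilisation preference between square planar and tetrahedral, so four ligands adopt the sterically favoured tetrahedral geometry.

tetrahedral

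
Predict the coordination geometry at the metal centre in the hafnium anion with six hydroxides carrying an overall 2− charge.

octahedral

Ligand charges: each hydroxide is −1. With an overall charge of −2 the hafnium centre must be in the +4 oxidation state.
Hf sits in group 4, so the d-electron count is 4 − 4 = 0.
With 6 monodentate ligands the coordination number is 6.
Six donors around a single metal centre give an octahedral coordination sphere.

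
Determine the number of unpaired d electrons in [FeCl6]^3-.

5

Summing ligand charges against the −3 overall charge gives an oxidation state of +3 for iron.
Fe sits in group 8, so the d-electron count is 8 − 3 = 5.
The spin state decides the count: Chloride is a weak-field ligand for a first-row metal, so the complex is high-spin.
An octahedral high-spin d⁵ ion is t₂g³e_g², giving 5 unpaired electrons.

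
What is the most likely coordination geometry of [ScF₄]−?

tetrahedral

Ligand charges: each fluoride is −1. With an overall charge of −1 the scandium centre must be in the +3 oxidation state.
Sc sits in group 3, so the d-electron count is 3 − 3 = 0.
With 4 monodentate ligands the coordination number is 4.
A d⁰ ion has no crystal-field stabilisation preference between square planar and tetrahedral, so four ligands adopt the sterically favoured tetrahedral geometry.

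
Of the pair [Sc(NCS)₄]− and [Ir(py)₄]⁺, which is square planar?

[Ir(py)₄]⁺

For [Sc(NCS)₄]−: Summing ligand charges against the −1 overall charge gives an oxidation state of +3 for scandium. Group 3 minus oxidation state 3 gives a d⁰ configuration. A d⁰ ion has no crystal-field stabilisation preference between square planar and tetrahedral, so four ligands adopt the sterically favoured tetrahedral geometry. → tetrahedral.
For [Ir(py)₄]⁺: Ligand charges: pyridine is neutral. With an overall charge of +1 the iridium centre must be in the +1 oxidation state. Iridium is a group-9 element; Ir(I) is therefore d⁸. A 5d d⁸ ion has a large crystal-field splitting; square planar leaves the high-energy d_{x²−y²} orbital empty and maximises CFSE. → square planar.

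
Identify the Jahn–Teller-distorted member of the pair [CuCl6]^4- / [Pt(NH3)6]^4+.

[CuCl6]^4-

[CuCl6]^4-: Ligand charges: each chloride is −1. With an overall charge of −4 the copper centre must be in the +2 oxidation state. Group 11 minus oxidation state 2 gives a d⁹ configuration. The t₂g⁶e_g³ configuration has an unevenly filled e_g set; the Jahn–Teller theorem predicts a tetragonal distortion (typically axial elongation) to lift the degeneracy.
[Pt(NH3)6]^4+: Summing ligand charges against the +4 overall charge gives an oxidation state of +4 for platinum. Group 10 minus oxidation state 4 gives a d⁶ configuration. A 5d ion has a large Δₒ and is invariably low-spin. The d⁶ configuration leaves the e_g set evenly filled (or empty) — no strong Jahn–Teller driving force.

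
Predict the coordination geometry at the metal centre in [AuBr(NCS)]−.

linear

Ligand charges: each bromide is −1; each isothiocyanate is −1. With an overall charge of −1 the gold centre must be in the +1 oxidation state.
Au sits in group 11, so the d-electron count is 11 − 1 = 10.
Coordination number: 2.
A d¹⁰ ion with only two ligands adopts a linear arrangement (sp hybridisation; no CFSE preference).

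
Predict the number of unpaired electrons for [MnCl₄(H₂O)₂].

3 unpaired electrons

Summing ligand charges against the 0 overall charge gives an oxidation state of +4 for manganese.
Manganese is a group-7 element; Mn(IV) is therefore d³.
In an octahedral field the d³ configuration is t₂g³e_g⁰ (only one arrangement possible), giving 3 unpaired electrons.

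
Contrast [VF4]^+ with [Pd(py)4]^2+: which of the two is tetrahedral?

[VF4]^+

For [VF4]^+: Ligand charges: each fluoride is −1. With an overall charge of +1 the vanadium centre must be in the +5 oxidation state. V sits in group 5, so the d-electron count is 5 − 5 = 0. A d⁰ ion has no crystal-field stabilisation preference between square planar and tetrahedral, so four ligands adopt the sterically favoured tetrahedral geometry. → tetrahedral.
For [Pd(py)4]^2+: Ligand charges: pyridine is neutral. With an overall charge of +2 the palladium centre must be in the +2 oxidation state. Pd sits in group 10, so the d-electron count is 10 − 2 = 8. A 4d d⁸ ion has a large crystal-field splitting; square planar leaves the high-energy d_{x²−y²} orbital empty and maximises CFSE. → square planar.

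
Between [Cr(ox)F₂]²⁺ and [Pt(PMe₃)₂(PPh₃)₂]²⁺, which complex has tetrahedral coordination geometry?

[Cr(ox)F₂]²⁺

For [Cr(ox)F₂]²⁺: Ligand charges: each oxalate is −2; each fluoride is −1. With an overall charge of +2 the chromium centre must be in the +6 oxidation state. Cr sits in group 6, so the d-electron count is 6 − 6 = 0. A d⁰ ion has no crystal-field stabilisation preference between square planar and tetrahedral, so four ligands adopt the sterically favoured tetrahedral geometry. → tetrahedral.
For [Pt(PMe₃)₂(PPh₃)₂]²⁺: Summing ligand charges against the +2 overall charge gives an oxidation state of +2 for platinum. Platinum is a group-10 element; Pt(II) is therefore d⁸. A 5d d⁸ ion has a large crystal-field splitting; square planar leaves the high-energy d_{x²−y²} orbital empty and maximises CFSE. → square planar.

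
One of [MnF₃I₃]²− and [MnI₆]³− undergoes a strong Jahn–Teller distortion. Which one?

[MnI₆]³−

[MnF₃I₃]²−: Each fluoride is −1; each iodide is −1; balancing the −2 overall charge requires Mn(IV). Manganese is a group-7 element; Mn(IV) is therefore d³. The d³ configuration leaves the e_g set evenly filled (or empty) — no strong Jahn–Teller driving force.
[MnI₆]³−: Summing ligand charges against the −3 overall charge gives an oxidation state of +3 for manganese. Group 7 minus oxidation state 3 gives a d⁴ configuration. Iodide is a weak-field ligand for a first-row metal, so the complex is high-spin. The t₂g³e_g¹ (high-spin) configuration has an unevenly filled e_g set; the Jahn–Teller theorem predicts a tetragonal distortion (typically axial elongation) to lift the degeneracy.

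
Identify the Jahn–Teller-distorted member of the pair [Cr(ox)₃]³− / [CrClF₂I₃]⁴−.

[Cr(ox)₃]³−: Ligand charges: each oxalate is −2. With an overall charge of −3 the chromium centre must be in the +3 oxidation state. Chromium is a group-6 element; Cr(III) is therefore d³. The d³ configuration leaves the e_g set evenly filled (or empty) — no strong Jahn–Teller driving force.
[CrClF₂I₃]⁴−: Summing ligand charges against the −4 overall charge gives an oxidation state of +2 for chromium. Group 6 minus oxidation state 2 gives a d⁴ configuration. Chloride, fluoride, and iodide are weak-field ligands for a first-row metal, so the complex is high-spin. The t₂g³e_g¹ (high-spin) configuration has an unevenly filled e_g set; the Jahn–Teller theorem predicts a tetragonal distortion (typically axial elongation) to lift the degeneracy.

[CrClF₂I₃]⁴−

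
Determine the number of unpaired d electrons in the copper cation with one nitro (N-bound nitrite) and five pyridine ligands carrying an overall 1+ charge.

1

Summing ligand charges against the +1 overall charge gives an oxidation state of +2 for copper.
Copper is a group-11 element; Cu(II) is therefore d⁹.
In an octahedral field the d⁹ configuration is t₂g⁶e_g³ (only one arrangement possible), giving 1 unpaired electron.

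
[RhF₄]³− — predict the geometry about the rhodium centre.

Ligand charges: each fluoride is −1. With an overall charge of −3 the rhodium centre must be in the +1 oxidation state.
Rhodium is a group-9 element; Rh(I) is therefore d⁸.
Coordination number: 4.
A 4d d⁸ ion has a large crystal-field splitting; square planar leaves the high-energy d_{x²−y²} orbital empty and maximises CFSE.

square planar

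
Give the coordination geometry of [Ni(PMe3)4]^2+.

Trimethylphosphine is neutral; balancing the +2 overall charge requires Ni(II).
Group 10 minus oxidation state 2 gives a d⁸ configuration.
With 4 monodentate ligands the coordination number is 4.
Trimethylphosphine is a strong-field ligand (high in the spectrochemical series).
A 3d d⁸ ion with strong-field ligands gains enough CFSE to favour square planar over tetrahedral.

square planar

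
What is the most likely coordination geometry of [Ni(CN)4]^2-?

Each cyanide is −1; balancing the −2 overall charge requires Ni(II).
Ni sits in group 10, so the d-electron count is 10 − 2 = 8.
With 4 monodentate ligands the coordination number is 4.
Cyanide is a strong-field ligand (high in the spectrochemical series).
A 3d d⁸ ion with strong-field ligands gains enough CFSE to favour square planar over tetrahedral.

square planar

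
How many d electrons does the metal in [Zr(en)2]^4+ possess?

Summing ligand charges against the +4 overall charge gives an oxidation state of +4 for zirconium.
Group 4 minus oxidation state 4 gives a d⁰ configuration.

d⁰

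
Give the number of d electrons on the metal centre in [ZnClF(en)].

Each chloride is −1; each fluoride is −1; ethylenediamine is neutral; balancing the 0 overall charge requires Zn(II).
Group 12 minus oxidation state 2 gives a d¹⁰ configuration.

d¹⁰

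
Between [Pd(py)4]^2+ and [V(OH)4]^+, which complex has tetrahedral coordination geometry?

For [Pd(py)4]^2+: Ligand charges: pyridine is neutral. With an overall charge of +2 the palladium centre must be in the +2 oxidation state. Palladium is a group-10 element; Pd(II) is therefore d⁸. A 4d d⁸ ion has a large crystal-field splitting; square planar leaves the high-energy d_{x²−y²} orbital empty and maximises CFSE. → square planar.
For [V(OH)4]^+: Summing ligand charges against the +1 overall charge gives an oxidation state of +5 for vanadium. V sits in group 5, so the d-electron count is 5 − 5 = 0. A d⁰ ion has no crystal-field stabilisation preference between square planar and tetrahedral, so four ligands adopt the sterically favoured tetrahedral geometry. → tetrahedral.

[V(OH)4]^+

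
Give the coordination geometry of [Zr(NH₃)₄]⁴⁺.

tetrahedral

Summing ligand charges against the +4 overall charge gives an oxidation state of +4 for zirconium.
Group 4 minus oxidation state 4 gives a d⁰ configuration.
Coordination number: 4.
A d⁰ ion has no crystal-field stabilisation preference between square planar and tetrahedral, so four ligands adopt the sterically favoured tetrahedral geometry.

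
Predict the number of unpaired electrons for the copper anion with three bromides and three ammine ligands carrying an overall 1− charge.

Summing ligand charges against the −1 overall charge gives an oxidation state of +2 for copper.
Copper is a group-11 element; Cu(II) is therefore d⁹.
In an octahedral field the d⁹ configuration is t₂g⁶e_g³ (only one arrangement possible), giving 1 unpaired electron.

1 unpaired electron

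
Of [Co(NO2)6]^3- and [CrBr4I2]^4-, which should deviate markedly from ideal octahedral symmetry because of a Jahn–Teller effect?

[Co(NO2)6]^3-: Each nitro (N-bound nitrite) is −1; balancing the −3 overall charge requires Co(III). Group 9 minus oxidation state 3 gives a d⁶ configuration. Co(III) has an exceptionally large octahedral splitting and is low-spin with essentially every ligand except fluoride. The d⁶ configuration leaves the e_g set evenly filled (or empty) — no strong Jahn–Teller driving force.
[CrBr4I2]^4-: Each bromide is −1; each iodide is −1; balancing the −4 overall charge requires Cr(II). Chromium is a group-6 element; Cr(II) is therefore d⁴. Bromide and iodide are weak-field ligands for a first-row metal, so the complex is high-spin. The t₂g³e_g¹ (high-spin) configuration has an unevenly filled e_g set; the Jahn–Teller theorem predicts a tetragonal distortion (typically axial elongation) to lift the degeneracy.

[CrBr4I2]^4-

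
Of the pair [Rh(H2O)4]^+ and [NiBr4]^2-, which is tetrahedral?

[NiBr4]^2-

For [Rh(H2O)4]^+: Summing ligand charges against the +1 overall charge gives an oxidation state of +1 for rhodium. Rhodium is a group-9 element; Rh(I) is therefore d⁸. A 4d d⁸ ion has a large crystal-field splitting; square planar leaves the high-energy d_{x²−y²} orbital empty and maximises CFSE. → square planar.
For [NiBr4]^2-: Ligand charges: each bromide is −1. With an overall charge of −2 the nickel centre must be in the +2 oxidation state. Ni sits in group 10, so the d-electron count is 10 − 2 = 8. Bromide is a weak-field ligand. With weak-field ligands the CFSE gain from square planar is small, so a 3d d⁸ ion takes the sterically preferred tetrahedral geometry. → tetrahedral.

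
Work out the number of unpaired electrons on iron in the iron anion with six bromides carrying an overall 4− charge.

4

Each bromide is −1; balancing the −4 overall charge requires Fe(II).
Group 8 minus oxidation state 2 gives a d⁶ configuration.
The spin state decides the count: Bromide is a weak-field ligand for a first-row metal, so the complex is high-spin.
An octahedral high-spin d⁶ ion is t₂g⁴e_g², giving 4 unpaired electrons.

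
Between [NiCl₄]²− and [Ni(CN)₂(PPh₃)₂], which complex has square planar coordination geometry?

[Ni(CN)₂(PPh₃)₂]

For [NiCl₄]²−: Ligand charges: each chloride is −1. With an overall charge of −2 the nickel centre must be in the +2 oxidation state. Group 10 minus oxidation state 2 gives a d⁸ configuration. Chloride is a weak-field ligand. With weak-field ligands the CFSE gain from square planar is small, so a 3d d⁸ ion takes the sterically preferred tetrahedral geometry. → tetrahedral.
For [Ni(CN)₂(PPh₃)₂]: Ligand charges: each cyanide is −1; triphenylphosphine is neutral. With an overall charge of 0 the nickel centre must be in the +2 oxidation state. Ni sits in group 10, so the d-electron count is 10 − 2 = 8. Cyanide and triphenylphosphine are strong-field ligands (high in the spectrochemical series). A 3d d⁸ ion with strong-field ligands gains enough CFSE to favour square planar over tetrahedral. → square planar.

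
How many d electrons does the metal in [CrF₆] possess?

Each fluoride is −1; balancing the 0 overall charge requires Cr(VI).
Cr sits in group 6, so the d-electron count is 6 − 6 = 0.

d⁰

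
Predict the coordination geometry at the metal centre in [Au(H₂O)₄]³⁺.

Ligand charges: water is neutral. With an overall charge of +3 the gold centre must be in the +3 oxidation state.
Gold is a group-11 element; Au(III) is therefore d⁸.
Coordination number: 4.
A 5d d⁸ ion has a large crystal-field splitting; square planar leaves the high-energy d_{x²−y²} orbital empty and maximises CFSE.

square planar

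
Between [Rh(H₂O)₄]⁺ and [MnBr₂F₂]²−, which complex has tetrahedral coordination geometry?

[MnBr₂F₂]²−

For [Rh(H₂O)₄]⁺: Water is neutral; balancing the +1 overall charge requires Rh(I). Group 9 minus oxidation state 1 gives a d⁸ configuration. A 4d d⁸ ion has a large crystal-field splitting; square planar leaves the high-energy d_{x²−y²} orbital empty and maximises CFSE. → square planar.
For [MnBr₂F₂]²−: Each bromide is −1; each fluoride is −1; balancing the −2 overall charge requires Mn(II). Mn sits in group 7, so the d-electron count is 7 − 2 = 5. A high-spin d⁵ ion has zero CFSE in either geometry, so four ligands adopt the sterically favoured tetrahedral geometry. → tetrahedral.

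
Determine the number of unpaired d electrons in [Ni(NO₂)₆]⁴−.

Ligand charges: each nitro (N-bound nitrite) is −1. With an overall charge of −4 the nickel centre must be in the +2 oxidation state.
Group 10 minus oxidation state 2 gives a d⁸ configuration.
In an octahedral field the d⁸ configuration is t₂g⁶e_g² (only one arrangement possible), giving 2 unpaired electrons.

2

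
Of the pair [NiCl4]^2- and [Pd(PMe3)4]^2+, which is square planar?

[Pd(PMe3)4]^2+

For [NiCl4]^2-: Each chloride is −1; balancing the −2 overall charge requires Ni(II). Ni sits in group 10, so the d-electron count is 10 − 2 = 8. Chloride is a weak-field ligand. With weak-field ligands the CFSE gain from square planar is small, so a 3d d⁸ ion takes the sterically preferred tetrahedral geometry. → tetrahedral.
For [Pd(PMe3)4]^2+: Ligand charges: trimethylphosphine is neutral. With an overall charge of +2 the palladium centre must be in the +2 oxidation state. Group 10 minus oxidation state 2 gives a d⁸ configuration. A 4d d⁸ ion has a large crystal-field splitting; square planar leaves the high-energy d_{x²−y²} orbital empty and maximises CFSE. → square planar.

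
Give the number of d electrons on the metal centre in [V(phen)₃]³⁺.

Summing ligand charges against the +3 overall charge gives an oxidation state of +3 for vanadium.
V sits in group 5, so the d-electron count is 5 − 3 = 2.

d²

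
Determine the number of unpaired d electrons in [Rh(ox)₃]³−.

Summing ligand charges against the −3 overall charge gives an oxidation state of +3 for rhodium.
Rhodium is a group-9 element; Rh(III) is therefore d⁶.
Counting donor atoms: 3×oxalate (bidentate) → 6 donors. Coordination number = 6.
The spin state decides the count: a 4d ion has a large Δₒ and is invariably low-spin.
An octahedral low-spin d⁶ ion is t₂g⁶e_g⁰, giving 0 unpaired electrons.

0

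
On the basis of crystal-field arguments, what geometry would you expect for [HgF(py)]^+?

linear

Summing ligand charges against the +1 overall charge gives an oxidation state of +2 for mercury.
Group 12 minus oxidation state 2 gives a d¹⁰ configuration.
With 2 monodentate ligands the coordination number is 2.
A d¹⁰ ion with only two ligands adopts a linear arrangement (sp hybridisation; no CFSE preference).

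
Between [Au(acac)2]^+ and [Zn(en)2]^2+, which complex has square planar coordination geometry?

[Au(acac)2]^+

For [Au(acac)2]^+: Summing ligand charges against the +1 overall charge gives an oxidation state of +3 for gold. Gold is a group-11 element; Au(III) is therefore d⁸. A 5d d⁸ ion has a large crystal-field splitting; square planar leaves the high-energy d_{x²−y²} orbital empty and maximises CFSE. → square planar.
For [Zn(en)2]^2+: Ethylenediamine is neutral; balancing the +2 overall charge requires Zn(II). Group 12 minus oxidation state 2 gives a d¹⁰ configuration. A d¹⁰ ion has no crystal-field stabilisation preference between square planar and tetrahedral, so four ligands adopt the sterically favoured tetrahedral geometry. → tetrahedral.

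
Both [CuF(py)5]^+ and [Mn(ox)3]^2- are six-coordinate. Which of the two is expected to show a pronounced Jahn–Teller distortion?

[CuF(py)5]^+

[CuF(py)5]^+: Summing ligand charges against the +1 overall charge gives an oxidation state of +2 for copper. Group 11 minus oxidation state 2 gives a d⁹ configuration. The t₂g⁶e_g³ configuration has an unevenly filled e_g set; the Jahn–Teller theorem predicts a tetragonal distortion (typically axial elongation) to lift the degeneracy.
[Mn(ox)3]^2-: Ligand charges: each oxalate is −2. With an overall charge of −2 the manganese centre must be in the +4 oxidation state. Group 7 minus oxidation state 4 gives a d³ configuration. The d³ configuration leaves the e_g set evenly filled (or empty) — no strong Jahn–Teller driving force.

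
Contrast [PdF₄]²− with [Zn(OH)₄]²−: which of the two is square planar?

[PdF₄]²−

For [PdF₄]²−: Summing ligand charges against the −2 overall charge gives an oxidation state of +2 for palladium. Pd sits in group 10, so the d-electron count is 10 − 2 = 8. A 4d d⁸ ion has a large crystal-field splitting; square planar leaves the high-energy d_{x²−y²} orbital empty and maximises CFSE. → square planar.
For [Zn(OH)₄]²−: Summing ligand charges against the −2 overall charge gives an oxidation state of +2 for zinc. Zn sits in group 12, so the d-electron count is 12 − 2 = 10. A d¹⁰ ion has no crystal-field stabilisation preference between square planar and tetrahedral, so four ligands adopt the sterically favoured tetrahedral geometry. → tetrahedral.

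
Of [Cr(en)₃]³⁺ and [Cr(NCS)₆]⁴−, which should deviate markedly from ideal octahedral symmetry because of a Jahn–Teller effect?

[Cr(en)₃]³⁺: Ethylenediamine is neutral; balancing the +3 overall charge requires Cr(III). Chromium is a group-6 element; Cr(III) is therefore d³. The d³ configuration leaves the e_g set evenly filled (or empty) — no strong Jahn–Teller driving force.
[Cr(NCS)₆]⁴−: Summing ligand charges against the −4 overall charge gives an oxidation state of +2 for chromium. Cr sits in group 6, so the d-electron count is 6 − 2 = 4. Isothiocyanate is a weak-field ligand for a first-row metal, so the complex is high-spin. The t₂g³e_g¹ (high-spin) configuration has an unevenly filled e_g set; the Jahn–Teller theorem predicts a tetragonal distortion (typically axial elongation) to lift the degeneracy.

[Cr(NCS)₆]⁴−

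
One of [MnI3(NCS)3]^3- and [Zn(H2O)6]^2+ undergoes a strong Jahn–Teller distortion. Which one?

[MnI3(NCS)3]^3-

[MnI3(NCS)3]^3-: Each iodide is −1; each isothiocyanate is −1; balancing the −3 overall charge requires Mn(III). Group 7 minus oxidation state 3 gives a d⁴ configuration. Iodide and isothiocyanate are weak-field ligands for a first-row metal, so the complex is high-spin. The t₂g³e_g¹ (high-spin) configuration has an unevenly filled e_g set; the Jahn–Teller theorem predicts a tetragonal distortion (typically axial elongation) to lift the degeneracy.
[Zn(H2O)6]^2+: Ligand charges: water is neutral. With an overall charge of +2 the zinc centre must be in the +2 oxidation state. Group 12 minus oxidation state 2 gives a d¹⁰ configuration. The d¹⁰ configuration leaves the e_g set evenly filled (or empty) — no strong Jahn–Teller driving force.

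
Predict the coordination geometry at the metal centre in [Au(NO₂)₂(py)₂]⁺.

square planar

Summing ligand charges against the +1 overall charge gives an oxidation state of +3 for gold.
Gold is a group-11 element; Au(III) is therefore d⁸.
Coordination number: 4.
A 5d d⁸ ion has a large crystal-field splitting; square planar leaves the high-energy d_{x²−y²} orbital empty and maximises CFSE.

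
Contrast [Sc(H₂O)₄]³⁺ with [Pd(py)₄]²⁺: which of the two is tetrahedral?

For [Sc(H₂O)₄]³⁺: Ligand charges: water is neutral. With an overall charge of +3 the scandium centre must be in the +3 oxidation state. Group 3 minus oxidation state 3 gives a d⁰ configuration. A d⁰ ion has no crystal-field stabilisation preference between square planar and tetrahedral, so four ligands adopt the sterically favoured tetrahedral geometry. → tetrahedral.
For [Pd(py)₄]²⁺: Pyridine is neutral; balancing the +2 overall charge requires Pd(II). Pd sits in group 10, so the d-electron count is 10 − 2 = 8. A 4d d⁸ ion has a large crystal-field splitting; square planar leaves the high-energy d_{x²−y²} orbital empty and maximises CFSE. → square planar.

[Sc(H₂O)₄]³⁺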